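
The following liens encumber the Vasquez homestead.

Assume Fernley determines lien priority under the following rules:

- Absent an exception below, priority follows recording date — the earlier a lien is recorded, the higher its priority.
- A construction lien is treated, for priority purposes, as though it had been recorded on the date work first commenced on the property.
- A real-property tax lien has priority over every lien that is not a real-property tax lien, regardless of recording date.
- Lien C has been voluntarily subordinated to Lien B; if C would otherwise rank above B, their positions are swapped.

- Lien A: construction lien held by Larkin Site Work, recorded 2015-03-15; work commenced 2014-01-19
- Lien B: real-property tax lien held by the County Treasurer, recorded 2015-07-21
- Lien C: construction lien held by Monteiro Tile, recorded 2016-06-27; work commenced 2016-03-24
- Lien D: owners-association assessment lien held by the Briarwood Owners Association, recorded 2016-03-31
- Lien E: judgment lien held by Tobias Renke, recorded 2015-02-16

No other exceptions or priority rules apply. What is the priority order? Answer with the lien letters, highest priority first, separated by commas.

B, A, E, C, D

First, effective dates: A's effective date is 2014-01-19, when work began; C is treated as recorded 2016-03-24, the work-commencement date.
B is a real-property tax lien, so it outranks all other liens regardless of date.
The other liens, earliest effective date first: A (2014-01-19), E (2015-02-16), C (2016-03-24), D (2016-03-31).
C is already junior to B, so the subordination agreement changes nothing.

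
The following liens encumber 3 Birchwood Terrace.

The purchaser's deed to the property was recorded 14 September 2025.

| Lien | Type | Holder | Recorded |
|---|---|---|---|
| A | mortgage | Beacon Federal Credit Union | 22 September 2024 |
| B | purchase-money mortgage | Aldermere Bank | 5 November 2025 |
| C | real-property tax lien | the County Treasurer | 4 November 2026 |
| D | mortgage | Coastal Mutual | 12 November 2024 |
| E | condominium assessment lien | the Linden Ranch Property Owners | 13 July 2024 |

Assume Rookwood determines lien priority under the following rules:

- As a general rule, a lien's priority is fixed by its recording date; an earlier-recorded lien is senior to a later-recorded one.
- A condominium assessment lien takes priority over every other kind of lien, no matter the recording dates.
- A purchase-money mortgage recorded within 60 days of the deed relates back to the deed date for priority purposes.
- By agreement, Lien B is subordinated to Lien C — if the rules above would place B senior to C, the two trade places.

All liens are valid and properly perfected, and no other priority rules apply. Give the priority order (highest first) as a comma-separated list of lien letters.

E, A, D, C, B

Effective dates: B relates back to the deed date 14 September 2025.
E is a condominium assessment lien and takes priority over every other lien.
The other liens, earliest effective date first: A (22 September 2024), D (12 November 2024), B (14 September 2025), C (4 November 2026).
B is senior to C before the subordination, so the two trade places.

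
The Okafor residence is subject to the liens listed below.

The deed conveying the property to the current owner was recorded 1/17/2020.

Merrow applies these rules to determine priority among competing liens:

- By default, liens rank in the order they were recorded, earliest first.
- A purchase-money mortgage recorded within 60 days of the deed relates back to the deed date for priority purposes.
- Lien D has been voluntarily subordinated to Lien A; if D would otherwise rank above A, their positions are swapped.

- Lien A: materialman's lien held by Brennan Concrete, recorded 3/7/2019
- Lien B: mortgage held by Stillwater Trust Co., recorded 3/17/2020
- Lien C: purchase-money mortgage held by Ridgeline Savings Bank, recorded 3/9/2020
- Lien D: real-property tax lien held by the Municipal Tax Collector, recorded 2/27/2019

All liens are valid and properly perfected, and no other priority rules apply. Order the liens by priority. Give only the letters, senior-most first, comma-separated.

Effective dates: C's effective date is the deed date, 1/17/2020.
Sorted by effective date: D (2/27/2019), A (3/7/2019), C (1/17/2020), B (3/17/2020).
Because D would otherwise rank above A, the subordination swaps them.

A, D, C, B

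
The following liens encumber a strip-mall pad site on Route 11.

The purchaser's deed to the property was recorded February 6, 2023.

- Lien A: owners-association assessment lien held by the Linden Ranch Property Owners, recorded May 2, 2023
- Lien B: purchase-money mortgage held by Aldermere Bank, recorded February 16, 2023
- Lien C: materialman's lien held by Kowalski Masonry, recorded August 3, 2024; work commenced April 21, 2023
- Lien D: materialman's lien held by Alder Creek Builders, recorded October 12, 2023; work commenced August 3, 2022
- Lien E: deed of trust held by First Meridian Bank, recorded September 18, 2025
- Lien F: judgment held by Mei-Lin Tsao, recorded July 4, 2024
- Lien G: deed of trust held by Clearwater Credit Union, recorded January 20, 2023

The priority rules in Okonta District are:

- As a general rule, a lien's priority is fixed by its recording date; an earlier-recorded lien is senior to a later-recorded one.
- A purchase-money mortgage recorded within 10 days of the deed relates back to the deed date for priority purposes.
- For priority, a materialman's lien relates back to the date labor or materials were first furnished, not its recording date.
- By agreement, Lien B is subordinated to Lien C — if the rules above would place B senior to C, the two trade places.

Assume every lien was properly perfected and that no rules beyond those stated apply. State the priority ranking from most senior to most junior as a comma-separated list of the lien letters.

D, G, C, B, A, F, E

Effective dates: B's effective date is the deed date, February 6, 2023; C relates back to April 21, 2023 (work commenced); D relates back to August 3, 2022 (work commenced).
Sorted by effective date: D (August 3, 2022), G (January 20, 2023), B (February 6, 2023), C (April 21, 2023), A (May 2, 2023), F (July 4, 2024), E (September 18, 2025).
B is senior to C before the subordination, so the two trade places.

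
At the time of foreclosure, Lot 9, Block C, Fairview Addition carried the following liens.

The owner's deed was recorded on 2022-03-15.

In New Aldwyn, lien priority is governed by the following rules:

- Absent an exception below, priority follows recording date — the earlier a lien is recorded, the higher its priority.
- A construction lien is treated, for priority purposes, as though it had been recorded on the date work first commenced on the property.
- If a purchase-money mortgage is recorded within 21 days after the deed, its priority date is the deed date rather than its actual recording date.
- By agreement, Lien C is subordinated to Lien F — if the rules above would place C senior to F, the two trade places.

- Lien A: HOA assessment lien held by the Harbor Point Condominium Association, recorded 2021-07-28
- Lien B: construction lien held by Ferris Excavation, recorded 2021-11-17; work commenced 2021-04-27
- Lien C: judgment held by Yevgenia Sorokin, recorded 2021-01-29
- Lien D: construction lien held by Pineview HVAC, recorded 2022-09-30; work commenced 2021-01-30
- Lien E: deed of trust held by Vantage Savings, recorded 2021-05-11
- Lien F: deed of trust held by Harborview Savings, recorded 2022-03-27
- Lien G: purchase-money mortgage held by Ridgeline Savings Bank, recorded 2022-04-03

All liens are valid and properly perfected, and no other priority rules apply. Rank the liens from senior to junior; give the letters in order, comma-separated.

F, D, B, E, A, G, C

Adjusting effective dates: B is treated as recorded 2021-04-27, the work-commencement date; D's effective date is 2021-01-30, when work began; G was recorded within the 21-day window, so its effective date is the deed date 2022-03-15.
By effective date, earliest first: C (2021-01-29), D (2021-01-30), B (2021-04-27), E (2021-05-11), A (2021-07-28), G (2022-03-15), F (2022-03-27).
The subordination applies — C was senior to F — so C and F swap.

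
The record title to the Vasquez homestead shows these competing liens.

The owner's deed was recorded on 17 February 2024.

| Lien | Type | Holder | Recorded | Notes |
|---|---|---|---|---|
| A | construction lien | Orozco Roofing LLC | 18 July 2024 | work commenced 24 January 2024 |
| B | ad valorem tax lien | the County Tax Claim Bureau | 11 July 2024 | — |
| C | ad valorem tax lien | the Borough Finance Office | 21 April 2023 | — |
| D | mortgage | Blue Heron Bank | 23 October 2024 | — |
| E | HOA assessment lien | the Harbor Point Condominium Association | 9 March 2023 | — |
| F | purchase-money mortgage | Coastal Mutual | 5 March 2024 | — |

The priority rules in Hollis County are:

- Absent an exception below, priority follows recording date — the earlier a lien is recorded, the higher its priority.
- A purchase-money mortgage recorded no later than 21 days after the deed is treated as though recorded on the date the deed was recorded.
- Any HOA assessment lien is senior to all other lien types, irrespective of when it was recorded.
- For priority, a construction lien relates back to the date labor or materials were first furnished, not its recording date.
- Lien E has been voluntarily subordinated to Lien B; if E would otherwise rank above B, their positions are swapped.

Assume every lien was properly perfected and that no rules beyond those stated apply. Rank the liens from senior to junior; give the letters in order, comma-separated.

B, C, A, F, E, D

Adjusting effective dates: A relates back to 24 January 2024 (work commenced); F was recorded within the 21-day window, so its effective date is the deed date 17 February 2024.
As an HOA assessment lien, E is senior to every other lien.
Ordering the rest by effective date: C (21 April 2023), A (24 January 2024), F (17 February 2024), B (11 July 2024), D (23 October 2024).
The subordination applies — E was senior to B — so E and B swap.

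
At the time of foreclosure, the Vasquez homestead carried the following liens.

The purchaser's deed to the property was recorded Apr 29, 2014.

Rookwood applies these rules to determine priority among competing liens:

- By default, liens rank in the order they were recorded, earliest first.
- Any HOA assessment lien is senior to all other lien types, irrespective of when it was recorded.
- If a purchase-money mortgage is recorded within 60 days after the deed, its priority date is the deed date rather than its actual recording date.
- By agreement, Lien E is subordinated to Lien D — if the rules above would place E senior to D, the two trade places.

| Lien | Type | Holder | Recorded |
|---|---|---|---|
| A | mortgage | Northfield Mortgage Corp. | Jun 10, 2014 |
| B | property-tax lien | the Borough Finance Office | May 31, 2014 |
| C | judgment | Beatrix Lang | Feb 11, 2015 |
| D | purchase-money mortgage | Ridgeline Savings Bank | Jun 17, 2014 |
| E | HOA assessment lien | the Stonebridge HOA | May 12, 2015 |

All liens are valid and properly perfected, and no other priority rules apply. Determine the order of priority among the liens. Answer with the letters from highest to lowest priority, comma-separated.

Effective dates after the stated exceptions: D relates back to the deed date Apr 29, 2014.
E is an HOA assessment lien and takes priority over every other lien.
Remaining liens by effective date: D (Apr 29, 2014), B (May 31, 2014), A (Jun 10, 2014), C (Feb 11, 2015).
E is senior to D before the subordination, so the two trade places.

D, E, B, A, C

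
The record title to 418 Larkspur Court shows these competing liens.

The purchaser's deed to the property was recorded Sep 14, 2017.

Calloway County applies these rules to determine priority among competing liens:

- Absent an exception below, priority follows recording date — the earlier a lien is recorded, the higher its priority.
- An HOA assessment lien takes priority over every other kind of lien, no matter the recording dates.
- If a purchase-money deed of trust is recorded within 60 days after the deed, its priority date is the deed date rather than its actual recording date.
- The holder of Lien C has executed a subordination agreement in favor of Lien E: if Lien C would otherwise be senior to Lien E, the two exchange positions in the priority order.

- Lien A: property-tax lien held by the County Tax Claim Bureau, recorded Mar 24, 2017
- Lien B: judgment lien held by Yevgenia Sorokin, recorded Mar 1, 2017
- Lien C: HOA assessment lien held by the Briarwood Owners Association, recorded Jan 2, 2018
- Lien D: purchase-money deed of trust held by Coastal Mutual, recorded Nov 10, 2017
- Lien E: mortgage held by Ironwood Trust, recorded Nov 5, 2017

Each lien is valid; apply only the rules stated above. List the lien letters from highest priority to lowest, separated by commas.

E, B, A, D, C

Effective dates: D relates back to the deed date Sep 14, 2017.
C, as an HOA assessment lien, has superpriority and ranks first.
The other liens, earliest effective date first: B (Mar 1, 2017), A (Mar 24, 2017), D (Sep 14, 2017), E (Nov 5, 2017).
C would otherwise be senior to E, so under the subordination agreement C and E exchange positions.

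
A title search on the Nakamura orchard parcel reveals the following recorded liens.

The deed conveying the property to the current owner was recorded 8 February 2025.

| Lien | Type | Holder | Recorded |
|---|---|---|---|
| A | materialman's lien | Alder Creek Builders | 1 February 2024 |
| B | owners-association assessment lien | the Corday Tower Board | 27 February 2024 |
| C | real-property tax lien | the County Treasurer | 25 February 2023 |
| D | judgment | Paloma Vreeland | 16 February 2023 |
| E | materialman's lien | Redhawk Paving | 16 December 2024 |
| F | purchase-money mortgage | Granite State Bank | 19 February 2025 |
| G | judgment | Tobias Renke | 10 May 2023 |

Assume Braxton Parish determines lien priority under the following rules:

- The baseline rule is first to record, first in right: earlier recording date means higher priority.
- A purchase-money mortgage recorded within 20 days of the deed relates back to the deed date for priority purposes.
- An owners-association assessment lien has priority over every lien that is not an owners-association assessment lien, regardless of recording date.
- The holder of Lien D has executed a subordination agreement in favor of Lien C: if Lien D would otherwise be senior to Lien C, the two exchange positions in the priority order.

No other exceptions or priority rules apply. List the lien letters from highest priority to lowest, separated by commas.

Adjusting effective dates: F's effective date is the deed date, 8 February 2025.
B, as an owners-association assessment lien, has superpriority and ranks first.
Among the remaining liens, by effective date: D (16 February 2023), C (25 February 2023), G (10 May 2023), A (1 February 2024), E (16 December 2024), F (8 February 2025).
D would otherwise be senior to C, so under the subordination agreement D and C exchange positions.

B, C, D, G, A, E, F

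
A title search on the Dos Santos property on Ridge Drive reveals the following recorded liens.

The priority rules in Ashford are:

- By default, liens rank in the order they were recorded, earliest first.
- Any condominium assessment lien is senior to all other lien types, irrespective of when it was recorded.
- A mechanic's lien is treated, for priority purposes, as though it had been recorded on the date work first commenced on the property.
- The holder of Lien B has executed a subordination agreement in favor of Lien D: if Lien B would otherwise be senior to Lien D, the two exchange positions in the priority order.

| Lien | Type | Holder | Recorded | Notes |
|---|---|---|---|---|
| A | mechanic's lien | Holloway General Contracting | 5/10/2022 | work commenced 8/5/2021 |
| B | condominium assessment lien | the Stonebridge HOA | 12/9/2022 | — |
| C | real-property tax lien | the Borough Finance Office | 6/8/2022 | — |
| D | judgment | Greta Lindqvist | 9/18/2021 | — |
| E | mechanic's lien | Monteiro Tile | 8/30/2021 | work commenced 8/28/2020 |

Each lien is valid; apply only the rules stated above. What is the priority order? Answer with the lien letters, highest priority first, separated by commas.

D, E, A, B, C

First, effective dates: A's effective date is 8/5/2021, when work began; E relates back to 8/28/2020 (work commenced).
B, as a condominium assessment lien, has superpriority and ranks first.
Remaining liens by effective date: E (8/28/2020), A (8/5/2021), D (9/18/2021), C (6/8/2022).
B would otherwise be senior to D, so under the subordination agreement B and D exchange positions.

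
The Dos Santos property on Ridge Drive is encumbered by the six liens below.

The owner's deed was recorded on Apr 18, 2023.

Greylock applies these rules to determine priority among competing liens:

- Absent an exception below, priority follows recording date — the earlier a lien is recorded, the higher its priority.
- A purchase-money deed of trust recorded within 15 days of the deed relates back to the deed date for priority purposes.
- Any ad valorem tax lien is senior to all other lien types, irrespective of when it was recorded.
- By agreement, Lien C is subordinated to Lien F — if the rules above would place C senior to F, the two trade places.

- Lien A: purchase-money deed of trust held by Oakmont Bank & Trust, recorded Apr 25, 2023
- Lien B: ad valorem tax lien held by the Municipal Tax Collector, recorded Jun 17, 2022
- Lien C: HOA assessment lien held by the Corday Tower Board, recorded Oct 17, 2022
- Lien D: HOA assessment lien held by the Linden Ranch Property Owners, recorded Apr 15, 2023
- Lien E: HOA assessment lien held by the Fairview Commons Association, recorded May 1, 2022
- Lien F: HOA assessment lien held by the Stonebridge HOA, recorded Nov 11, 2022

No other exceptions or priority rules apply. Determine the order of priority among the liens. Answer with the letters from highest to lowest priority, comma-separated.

Effective dates after the stated exceptions: A was recorded within the 15-day window, so its effective date is the deed date Apr 18, 2023.
B is an ad valorem tax lien, so it outranks all other liens regardless of date.
The other liens, earliest effective date first: E (May 1, 2022), C (Oct 17, 2022), F (Nov 11, 2022), D (Apr 15, 2023), A (Apr 18, 2023).
Because C would otherwise rank above F, the subordination swaps them.

B, E, F, C, D, A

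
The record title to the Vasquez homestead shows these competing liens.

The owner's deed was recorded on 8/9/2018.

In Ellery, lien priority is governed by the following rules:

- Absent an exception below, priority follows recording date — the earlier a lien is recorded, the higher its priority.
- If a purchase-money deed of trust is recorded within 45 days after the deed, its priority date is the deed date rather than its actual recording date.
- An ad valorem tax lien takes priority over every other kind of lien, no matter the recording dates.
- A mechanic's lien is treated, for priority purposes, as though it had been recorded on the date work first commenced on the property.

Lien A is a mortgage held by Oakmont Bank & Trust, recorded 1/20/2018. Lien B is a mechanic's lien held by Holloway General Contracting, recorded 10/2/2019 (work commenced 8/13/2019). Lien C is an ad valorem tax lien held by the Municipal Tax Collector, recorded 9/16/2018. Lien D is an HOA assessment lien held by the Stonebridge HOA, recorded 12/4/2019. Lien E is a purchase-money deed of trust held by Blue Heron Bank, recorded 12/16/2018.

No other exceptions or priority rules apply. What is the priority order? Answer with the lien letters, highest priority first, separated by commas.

Effective dates after the stated exceptions: B relates back to 8/13/2019 (work commenced); E missed the 45-day window (129 days after the deed), so its recording date stands.
C, as an ad valorem tax lien, has superpriority and ranks first.
The other liens, earliest effective date first: A (1/20/2018), E (12/16/2018), B (8/13/2019), D (12/4/2019).

C, A, E, B, D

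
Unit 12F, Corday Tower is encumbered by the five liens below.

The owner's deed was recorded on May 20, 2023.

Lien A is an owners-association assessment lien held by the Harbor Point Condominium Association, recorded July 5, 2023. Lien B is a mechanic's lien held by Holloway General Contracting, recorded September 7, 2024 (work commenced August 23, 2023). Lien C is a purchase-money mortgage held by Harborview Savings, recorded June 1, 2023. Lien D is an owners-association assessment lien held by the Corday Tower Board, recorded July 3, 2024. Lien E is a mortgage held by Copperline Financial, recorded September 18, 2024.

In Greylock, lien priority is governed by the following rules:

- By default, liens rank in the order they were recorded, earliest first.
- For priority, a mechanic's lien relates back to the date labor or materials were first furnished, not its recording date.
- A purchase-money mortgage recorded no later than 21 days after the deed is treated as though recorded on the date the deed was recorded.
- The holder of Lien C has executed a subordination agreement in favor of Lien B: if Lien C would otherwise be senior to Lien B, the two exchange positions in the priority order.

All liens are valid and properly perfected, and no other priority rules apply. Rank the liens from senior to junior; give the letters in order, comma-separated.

B, A, C, D, E

Adjusting effective dates: B relates back to August 23, 2023 (work commenced); C relates back to the deed date May 20, 2023.
By effective date, earliest first: C (May 20, 2023), A (July 5, 2023), B (August 23, 2023), D (July 3, 2024), E (September 18, 2024).
The subordination applies — C was senior to B — so C and B swap.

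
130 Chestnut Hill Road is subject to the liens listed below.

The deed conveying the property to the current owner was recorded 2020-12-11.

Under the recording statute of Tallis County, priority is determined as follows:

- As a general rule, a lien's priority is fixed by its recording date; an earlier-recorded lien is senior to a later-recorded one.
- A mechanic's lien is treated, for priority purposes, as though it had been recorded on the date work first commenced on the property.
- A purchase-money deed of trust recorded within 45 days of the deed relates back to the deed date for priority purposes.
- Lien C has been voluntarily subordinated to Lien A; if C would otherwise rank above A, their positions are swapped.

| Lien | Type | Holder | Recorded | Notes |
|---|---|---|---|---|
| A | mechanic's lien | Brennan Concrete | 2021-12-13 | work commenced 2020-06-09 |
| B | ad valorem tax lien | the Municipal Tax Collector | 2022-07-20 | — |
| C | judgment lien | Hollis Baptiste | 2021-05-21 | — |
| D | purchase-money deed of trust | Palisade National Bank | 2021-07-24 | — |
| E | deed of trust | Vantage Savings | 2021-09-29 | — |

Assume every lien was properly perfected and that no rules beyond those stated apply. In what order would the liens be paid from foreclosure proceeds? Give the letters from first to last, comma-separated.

First, effective dates: A relates back to 2020-06-09 (work commenced); D was recorded 225 days after the deed — beyond 45 days — so no relation-back applies.
Ordering by effective date: A (2020-06-09), C (2021-05-21), D (2021-07-24), E (2021-09-29), B (2022-07-20).
Since C is not senior to A, the subordination leaves the order unchanged.

A, C, D, E, B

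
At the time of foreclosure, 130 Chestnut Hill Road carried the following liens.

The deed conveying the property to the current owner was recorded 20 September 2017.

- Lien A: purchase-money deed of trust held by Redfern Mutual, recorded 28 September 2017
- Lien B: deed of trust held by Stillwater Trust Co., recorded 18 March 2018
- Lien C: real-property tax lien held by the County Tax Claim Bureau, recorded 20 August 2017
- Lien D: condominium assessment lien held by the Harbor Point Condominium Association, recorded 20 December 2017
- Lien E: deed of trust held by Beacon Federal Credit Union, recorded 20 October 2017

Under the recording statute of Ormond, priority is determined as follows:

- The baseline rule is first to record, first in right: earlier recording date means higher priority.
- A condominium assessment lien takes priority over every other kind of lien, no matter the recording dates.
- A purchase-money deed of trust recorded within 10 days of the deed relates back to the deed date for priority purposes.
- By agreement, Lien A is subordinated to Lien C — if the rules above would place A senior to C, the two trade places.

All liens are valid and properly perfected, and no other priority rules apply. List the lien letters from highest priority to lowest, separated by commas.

Effective dates: A was recorded within the 10-day window, so its effective date is the deed date 20 September 2017.
D, as a condominium assessment lien, has superpriority and ranks first.
Remaining liens by effective date: C (20 August 2017), A (20 September 2017), E (20 October 2017), B (18 March 2018).
A already ranks below C; the subordination has no effect.

D, C, A, E, B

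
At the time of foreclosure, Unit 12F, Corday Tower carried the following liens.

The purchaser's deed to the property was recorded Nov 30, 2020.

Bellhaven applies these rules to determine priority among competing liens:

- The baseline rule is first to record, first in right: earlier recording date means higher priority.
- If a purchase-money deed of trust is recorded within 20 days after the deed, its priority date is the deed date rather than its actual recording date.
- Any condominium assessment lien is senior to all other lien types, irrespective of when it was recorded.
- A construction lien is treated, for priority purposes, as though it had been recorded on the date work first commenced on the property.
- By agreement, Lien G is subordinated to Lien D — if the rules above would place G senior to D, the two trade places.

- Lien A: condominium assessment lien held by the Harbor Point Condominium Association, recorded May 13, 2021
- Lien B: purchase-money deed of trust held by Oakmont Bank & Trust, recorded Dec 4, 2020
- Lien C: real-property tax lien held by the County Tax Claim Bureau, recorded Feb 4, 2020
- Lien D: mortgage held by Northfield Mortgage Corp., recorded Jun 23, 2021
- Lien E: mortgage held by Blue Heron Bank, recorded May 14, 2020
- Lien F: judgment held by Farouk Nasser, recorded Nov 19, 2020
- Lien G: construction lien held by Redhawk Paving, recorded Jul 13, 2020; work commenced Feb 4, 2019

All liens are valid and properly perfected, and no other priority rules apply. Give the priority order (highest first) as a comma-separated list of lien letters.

A, D, C, E, F, B, G

First, effective dates: B was recorded within the 20-day window, so its effective date is the deed date Nov 30, 2020; G's effective date is Feb 4, 2019, when work began.
As a condominium assessment lien, A is senior to every other lien.
The other liens, earliest effective date first: G (Feb 4, 2019), C (Feb 4, 2020), E (May 14, 2020), F (Nov 19, 2020), B (Nov 30, 2020), D (Jun 23, 2021).
The subordination applies — G was senior to D — so G and D swap.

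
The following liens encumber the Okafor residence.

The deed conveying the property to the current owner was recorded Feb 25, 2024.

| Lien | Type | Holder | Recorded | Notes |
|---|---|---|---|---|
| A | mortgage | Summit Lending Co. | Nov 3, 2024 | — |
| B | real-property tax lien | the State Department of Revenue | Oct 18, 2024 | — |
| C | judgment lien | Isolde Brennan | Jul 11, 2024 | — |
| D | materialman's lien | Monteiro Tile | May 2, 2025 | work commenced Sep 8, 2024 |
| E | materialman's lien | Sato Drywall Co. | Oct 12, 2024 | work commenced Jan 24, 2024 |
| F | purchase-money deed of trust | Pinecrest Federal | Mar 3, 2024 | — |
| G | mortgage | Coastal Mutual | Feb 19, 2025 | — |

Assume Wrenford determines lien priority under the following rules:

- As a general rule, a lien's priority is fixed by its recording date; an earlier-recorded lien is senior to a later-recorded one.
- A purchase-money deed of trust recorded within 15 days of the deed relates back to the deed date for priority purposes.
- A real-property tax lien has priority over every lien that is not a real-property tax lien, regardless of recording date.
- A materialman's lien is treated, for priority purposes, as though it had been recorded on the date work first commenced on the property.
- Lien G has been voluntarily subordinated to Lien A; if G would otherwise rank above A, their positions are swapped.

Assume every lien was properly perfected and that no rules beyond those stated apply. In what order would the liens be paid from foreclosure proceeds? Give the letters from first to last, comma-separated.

First, effective dates: D is treated as recorded Sep 8, 2024, the work-commencement date; E's effective date is Jan 24, 2024, when work began; F relates back to the deed date Feb 25, 2024.
B is a real-property tax lien, so it outranks all other liens regardless of date.
The other liens, earliest effective date first: E (Jan 24, 2024), F (Feb 25, 2024), C (Jul 11, 2024), D (Sep 8, 2024), A (Nov 3, 2024), G (Feb 19, 2025).
G is already junior to A, so the subordination agreement changes nothing.

B, E, F, C, D, A, G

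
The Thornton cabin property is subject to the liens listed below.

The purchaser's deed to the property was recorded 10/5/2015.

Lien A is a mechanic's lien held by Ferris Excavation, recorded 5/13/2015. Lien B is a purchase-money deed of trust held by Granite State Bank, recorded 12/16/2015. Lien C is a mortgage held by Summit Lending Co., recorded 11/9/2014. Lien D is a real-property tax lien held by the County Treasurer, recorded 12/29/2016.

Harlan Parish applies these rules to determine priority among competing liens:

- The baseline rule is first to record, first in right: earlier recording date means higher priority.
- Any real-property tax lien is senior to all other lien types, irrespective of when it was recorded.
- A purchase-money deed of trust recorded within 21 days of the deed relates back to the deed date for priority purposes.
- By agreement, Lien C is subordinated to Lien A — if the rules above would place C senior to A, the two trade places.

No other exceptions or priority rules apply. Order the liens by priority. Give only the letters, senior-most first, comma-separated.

Effective dates: B was recorded 72 days after the deed — beyond 21 days — so no relation-back applies.
As a real-property tax lien, D is senior to every other lien.
Among the remaining liens, by effective date: C (11/9/2014), A (5/13/2015), B (12/16/2015).
C is senior to A before the subordination, so the two trade places.

D, A, C, B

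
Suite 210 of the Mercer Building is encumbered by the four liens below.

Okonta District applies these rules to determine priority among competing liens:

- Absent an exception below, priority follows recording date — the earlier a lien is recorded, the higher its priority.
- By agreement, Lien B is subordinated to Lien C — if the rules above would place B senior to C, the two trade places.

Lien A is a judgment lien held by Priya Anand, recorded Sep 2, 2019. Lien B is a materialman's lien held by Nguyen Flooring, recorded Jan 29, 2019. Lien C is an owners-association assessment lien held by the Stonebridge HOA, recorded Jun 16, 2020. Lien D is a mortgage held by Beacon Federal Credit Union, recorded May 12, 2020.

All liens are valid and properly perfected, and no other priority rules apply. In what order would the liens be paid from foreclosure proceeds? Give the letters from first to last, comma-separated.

Sorted by effective date: B (Jan 29, 2019), A (Sep 2, 2019), D (May 12, 2020), C (Jun 16, 2020).
The subordination applies — B was senior to C — so B and C swap.

C, A, D, B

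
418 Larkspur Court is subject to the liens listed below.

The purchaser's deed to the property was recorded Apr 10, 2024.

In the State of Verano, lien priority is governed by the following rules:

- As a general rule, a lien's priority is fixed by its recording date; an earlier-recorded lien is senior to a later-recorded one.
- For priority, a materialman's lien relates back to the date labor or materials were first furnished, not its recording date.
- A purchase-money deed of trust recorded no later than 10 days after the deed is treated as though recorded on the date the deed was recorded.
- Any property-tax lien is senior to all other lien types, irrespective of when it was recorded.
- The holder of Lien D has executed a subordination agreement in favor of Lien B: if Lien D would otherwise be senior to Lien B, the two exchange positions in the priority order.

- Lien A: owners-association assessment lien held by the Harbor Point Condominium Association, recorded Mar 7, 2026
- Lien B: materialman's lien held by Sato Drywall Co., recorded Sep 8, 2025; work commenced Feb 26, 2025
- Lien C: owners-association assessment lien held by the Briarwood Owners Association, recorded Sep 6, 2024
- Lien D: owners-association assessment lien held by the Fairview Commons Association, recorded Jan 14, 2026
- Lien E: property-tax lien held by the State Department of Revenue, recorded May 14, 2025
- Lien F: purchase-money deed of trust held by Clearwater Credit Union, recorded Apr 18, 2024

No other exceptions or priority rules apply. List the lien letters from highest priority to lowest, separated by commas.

First, effective dates: B relates back to Feb 26, 2025 (work commenced); F was recorded within the 10-day window, so its effective date is the deed date Apr 10, 2024.
As a property-tax lien, E is senior to every other lien.
Among the remaining liens, by effective date: F (Apr 10, 2024), C (Sep 6, 2024), B (Feb 26, 2025), D (Jan 14, 2026), A (Mar 7, 2026).
D is already junior to B, so the subordination agreement changes nothing.

E, F, C, B, D, A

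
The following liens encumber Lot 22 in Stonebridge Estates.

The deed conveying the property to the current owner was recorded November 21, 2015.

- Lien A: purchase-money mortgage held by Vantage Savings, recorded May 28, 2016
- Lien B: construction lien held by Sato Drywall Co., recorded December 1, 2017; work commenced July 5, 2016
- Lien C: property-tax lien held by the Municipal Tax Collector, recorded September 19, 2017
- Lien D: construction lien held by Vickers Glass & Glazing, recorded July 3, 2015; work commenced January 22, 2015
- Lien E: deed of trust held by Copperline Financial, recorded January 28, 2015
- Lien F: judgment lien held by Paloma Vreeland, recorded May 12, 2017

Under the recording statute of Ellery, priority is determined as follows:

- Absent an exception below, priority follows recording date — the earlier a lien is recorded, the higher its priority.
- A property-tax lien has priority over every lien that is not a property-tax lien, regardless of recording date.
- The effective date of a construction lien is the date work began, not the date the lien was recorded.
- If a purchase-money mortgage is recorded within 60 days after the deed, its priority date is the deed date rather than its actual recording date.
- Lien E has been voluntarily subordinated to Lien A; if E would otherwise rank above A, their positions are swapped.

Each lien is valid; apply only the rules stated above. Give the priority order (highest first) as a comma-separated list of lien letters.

C, D, A, E, B, F

Effective dates after the stated exceptions: A was recorded 189 days after the deed — beyond 60 days — so no relation-back applies; B is treated as recorded July 5, 2016, the work-commencement date; D's effective date is January 22, 2015, when work began.
C is a property-tax lien and takes priority over every other lien.
Remaining liens by effective date: D (January 22, 2015), E (January 28, 2015), A (May 28, 2016), B (July 5, 2016), F (May 12, 2017).
The subordination applies — E was senior to A — so E and A swap.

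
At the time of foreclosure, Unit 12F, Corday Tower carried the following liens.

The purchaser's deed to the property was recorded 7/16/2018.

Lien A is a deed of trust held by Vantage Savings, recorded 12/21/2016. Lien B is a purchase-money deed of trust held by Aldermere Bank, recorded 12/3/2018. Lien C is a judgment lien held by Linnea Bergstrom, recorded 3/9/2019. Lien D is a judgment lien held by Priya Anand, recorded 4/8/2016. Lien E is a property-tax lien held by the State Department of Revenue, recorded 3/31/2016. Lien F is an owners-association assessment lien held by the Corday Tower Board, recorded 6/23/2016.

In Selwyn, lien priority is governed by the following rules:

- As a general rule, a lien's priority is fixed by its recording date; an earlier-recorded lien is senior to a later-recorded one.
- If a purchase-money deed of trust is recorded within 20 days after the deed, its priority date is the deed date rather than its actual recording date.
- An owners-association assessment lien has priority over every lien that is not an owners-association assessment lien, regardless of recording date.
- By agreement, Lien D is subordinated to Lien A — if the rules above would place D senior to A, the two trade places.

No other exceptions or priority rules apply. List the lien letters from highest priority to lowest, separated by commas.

F, E, A, D, B, C

Effective dates: B missed the 20-day window (140 days after the deed), so its recording date stands.
As an owners-association assessment lien, F is senior to every other lien.
Among the remaining liens, by effective date: E (3/31/2016), D (4/8/2016), A (12/21/2016), B (12/3/2018), C (3/9/2019).
The subordination applies — D was senior to A — so D and A swap.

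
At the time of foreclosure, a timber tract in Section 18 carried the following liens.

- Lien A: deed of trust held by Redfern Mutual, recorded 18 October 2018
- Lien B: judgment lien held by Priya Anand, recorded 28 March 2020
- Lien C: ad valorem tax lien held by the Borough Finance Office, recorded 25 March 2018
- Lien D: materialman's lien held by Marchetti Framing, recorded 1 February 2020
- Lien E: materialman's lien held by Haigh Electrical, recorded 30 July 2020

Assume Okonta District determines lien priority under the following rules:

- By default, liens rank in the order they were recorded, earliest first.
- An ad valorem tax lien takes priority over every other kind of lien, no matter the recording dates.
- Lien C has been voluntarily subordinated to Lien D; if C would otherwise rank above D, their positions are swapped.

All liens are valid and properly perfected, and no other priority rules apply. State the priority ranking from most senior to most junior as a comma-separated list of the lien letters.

C is an ad valorem tax lien and takes priority over every other lien.
The other liens, earliest effective date first: A (18 October 2018), D (1 February 2020), B (28 March 2020), E (30 July 2020).
C is senior to D before the subordination, so the two trade places.

D, A, C, B, E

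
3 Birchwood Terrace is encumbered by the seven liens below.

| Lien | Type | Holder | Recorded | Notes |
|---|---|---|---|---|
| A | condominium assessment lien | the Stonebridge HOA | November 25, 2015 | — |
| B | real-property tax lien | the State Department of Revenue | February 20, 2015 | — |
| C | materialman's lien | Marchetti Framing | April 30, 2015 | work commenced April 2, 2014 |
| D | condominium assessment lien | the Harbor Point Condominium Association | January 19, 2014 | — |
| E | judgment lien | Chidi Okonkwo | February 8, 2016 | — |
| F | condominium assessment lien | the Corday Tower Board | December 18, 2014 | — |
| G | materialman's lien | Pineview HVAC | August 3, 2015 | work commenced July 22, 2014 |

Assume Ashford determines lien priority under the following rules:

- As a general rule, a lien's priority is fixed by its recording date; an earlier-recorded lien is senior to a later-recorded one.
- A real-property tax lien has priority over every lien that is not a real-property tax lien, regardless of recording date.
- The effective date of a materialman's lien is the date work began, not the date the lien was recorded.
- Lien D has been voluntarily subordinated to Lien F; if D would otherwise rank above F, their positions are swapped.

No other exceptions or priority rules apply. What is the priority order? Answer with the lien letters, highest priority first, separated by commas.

First, effective dates: C is treated as recorded April 2, 2014, the work-commencement date; G's effective date is July 22, 2014, when work began.
B is a real-property tax lien and takes priority over every other lien.
Remaining liens by effective date: D (January 19, 2014), C (April 2, 2014), G (July 22, 2014), F (December 18, 2014), A (November 25, 2015), E (February 8, 2016).
Because D would otherwise rank above F, the subordination swaps them.

B, F, C, G, D, A, E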